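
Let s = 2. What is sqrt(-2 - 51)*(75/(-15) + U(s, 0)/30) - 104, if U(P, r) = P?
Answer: -104 - 74*I*sqrt(53)/15 ≈ -104.0 - 35.915*I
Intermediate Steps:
sqrt(-2 - 51)*(75/(-15) + U(s, 0)/30) - 104 = sqrt(-2 - 51)*(75/(-15) + 2/30) - 104 = sqrt(-53)*(75*(-1/15) + 2*(1/30)) - 104 = (I*sqrt(53))*(-5 + 1/15) - 104 = (I*sqrt(53))*(-74/15) - 104 = -74*I*sqrt(53)/15 - 104 = -104 - 74*I*sqrt(53)/15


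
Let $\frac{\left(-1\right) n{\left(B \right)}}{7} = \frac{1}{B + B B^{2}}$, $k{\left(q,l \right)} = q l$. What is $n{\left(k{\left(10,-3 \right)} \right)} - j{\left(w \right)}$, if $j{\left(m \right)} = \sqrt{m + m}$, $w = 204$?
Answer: $\frac{7}{27030} - 2 \sqrt{102} \approx -20.199$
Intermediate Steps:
$k{\left(q,l \right)} = l q$
$n{\left(B \right)} = - \frac{7}{B + B^{3}}$ ($n{\left(B \right)} = - \frac{7}{B + B B^{2}} = - \frac{7}{B + B^{3}}$)
$j{\left(m \right)} = \sqrt{2} \sqrt{m}$ ($j{\left(m \right)} = \sqrt{2 m} = \sqrt{2} \sqrt{m}$)
$n{\left(k{\left(10,-3 \right)} \right)} - j{\left(w \right)} = - \frac{7}{\left(-3\right) 10 + \left(\left(-3\right) 10\right)^{3}} - \sqrt{2} \sqrt{204} = - \frac{7}{-30 + \left(-30\right)^{3}} - \sqrt{2} \cdot 2 \sqrt{51} = - \frac{7}{-30 - 27000} - 2 \sqrt{102} = - \frac{7}{-27030} - 2 \sqrt{102} = \left(-7\right) \left(- \frac{1}{27030}\right) - 2 \sqrt{102} = \frac{7}{27030} - 2 \sqrt{102}$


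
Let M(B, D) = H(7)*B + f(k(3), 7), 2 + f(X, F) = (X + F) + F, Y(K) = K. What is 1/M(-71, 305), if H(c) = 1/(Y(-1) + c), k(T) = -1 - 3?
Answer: -6/23 ≈ -0.26087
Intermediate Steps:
k(T) = -4
H(c) = 1/(-1 + c)
f(X, F) = -2 + X + 2*F (f(X, F) = -2 + ((X + F) + F) = -2 + ((F + X) + F) = -2 + (X + 2*F) = -2 + X + 2*F)
M(B, D) = 8 + B/6 (M(B, D) = B/(-1 + 7) + (-2 - 4 + 2*7) = B/6 + (-2 - 4 + 14) = B/6 + 8 = 8 + B/6)
1/M(-71, 305) = 1/(8 + (1/6)*(-71)) = 1/(8 - 71/6) = 1/(-23/6) = -6/23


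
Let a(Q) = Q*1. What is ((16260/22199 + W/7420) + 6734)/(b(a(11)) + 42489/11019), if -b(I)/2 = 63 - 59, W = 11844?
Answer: -145553778310591/89541109435 ≈ -1625.6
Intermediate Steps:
a(Q) = Q
b(I) = -8 (b(I) = -2*(63 - 59) = -2*4 = -8)
((16260/22199 + W/7420) + 6734)/(b(a(11)) + 42489/11019) = ((16260/22199 + 11844/7420) + 6734)/(-8 + 42489/11019) = ((16260*(1/22199) + 11844*(1/7420)) + 6734)/(-8 + 42489*(1/11019)) = ((16260/22199 + 423/265) + 6734)/(-8 + 14163/3673) = (13699077/5882735 + 6734)/(-15221/3673) = (39628036567/5882735)*(-3673/15221) = -145553778310591/89541109435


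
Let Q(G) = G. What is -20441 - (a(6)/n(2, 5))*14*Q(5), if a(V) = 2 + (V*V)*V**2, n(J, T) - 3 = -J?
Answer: -111301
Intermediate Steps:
n(J, T) = 3 - J
a(V) = 2 + V**4 (a(V) = 2 + V**2*V**2 = 2 + V**4)
-20441 - (a(6)/n(2, 5))*14*Q(5) = -20441 - ((2 + 6**4)/(3 - 1*2))*14*5 = -20441 - ((2 + 1296)/(3 - 2))*14*5 = -20441 - (1298/1)*14*5 = -20441 - (1298*1)*14*5 = -20441 - 1298*14*5 = -20441 - 18172*5 = -20441 - 1*90860 = -20441 - 90860 = -111301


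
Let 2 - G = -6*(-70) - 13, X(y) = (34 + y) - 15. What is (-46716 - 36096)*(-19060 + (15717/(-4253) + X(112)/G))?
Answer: 906435458234512/574155 ≈ 1.5787e+9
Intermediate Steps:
X(y) = 19 + y
G = -405 (G = 2 - (-6*(-70) - 13) = 2 - (420 - 13) = 2 - 1*407 = 2 - 407 = -405)
(-46716 - 36096)*(-19060 + (15717/(-4253) + X(112)/G)) = (-46716 - 36096)*(-19060 + (15717/(-4253) + (19 + 112)/(-405))) = -82812*(-19060 + (15717*(-1/4253) + 131*(-1/405))) = -82812*(-19060 + (-15717/4253 - 131/405)) = -82812*(-19060 - 6922528/1722465) = -82812*(-32837105428/1722465) = 906435458234512/574155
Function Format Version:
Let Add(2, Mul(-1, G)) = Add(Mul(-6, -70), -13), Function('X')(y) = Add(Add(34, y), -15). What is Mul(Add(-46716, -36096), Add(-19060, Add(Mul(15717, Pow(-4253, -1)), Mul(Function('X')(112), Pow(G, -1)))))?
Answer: Rational(906435458234512, 574155) ≈ 1.5787e+9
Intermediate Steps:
Function('X')(y) = Add(19, y)
G = -405 (G = Add(2, Mul(-1, Add(Mul(-6, -70), -13))) = Add(2, Mul(-1, Add(420, -13))) = Add(2, Mul(-1, 407)) = Add(2, -407) = -405)
Mul(Add(-46716, -36096), Add(-19060, Add(Mul(15717, Pow(-4253, -1)), Mul(Function('X')(112), Pow(G, -1))))) = Mul(Add(-46716, -36096), Add(-19060, Add(Mul(15717, Pow(-4253, -1)), Mul(Add(19, 112), Pow(-405, -1))))) = Mul(-82812, Add(-19060, Add(Mul(15717, Rational(-1, 4253)), Mul(131, Rational(-1, 405))))) = Mul(-82812, Add(-19060, Add(Rational(-15717, 4253), Rational(-131, 405)))) = Mul(-82812, Add(-19060, Rational(-6922528, 1722465))) = Mul(-82812, Rational(-32837105428, 1722465)) = Rational(906435458234512, 574155)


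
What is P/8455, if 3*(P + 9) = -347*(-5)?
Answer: 1708/25365 ≈ 0.067337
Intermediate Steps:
P = 1708/3 (P = -9 + (-347*(-5))/3 = -9 + (⅓)*1735 = -9 + 1735/3 = 1708/3 ≈ 569.33)
P/8455 = (1708/3)/8455 = (1708/3)*(1/8455) = 1708/25365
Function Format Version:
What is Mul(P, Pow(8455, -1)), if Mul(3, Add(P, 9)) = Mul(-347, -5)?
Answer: Rational(1708, 25365) ≈ 0.067337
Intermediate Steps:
P = Rational(1708, 3) (P = Add(-9, Mul(Rational(1, 3), Mul(-347, -5))) = Add(-9, Mul(Rational(1, 3), 1735)) = Add(-9, Rational(1735, 3)) = Rational(1708, 3) ≈ 569.33)
Mul(P, Pow(8455, -1)) = Mul(Rational(1708, 3), Pow(8455, -1)) = Mul(Rational(1708, 3), Rational(1, 8455)) = Rational(1708, 25365)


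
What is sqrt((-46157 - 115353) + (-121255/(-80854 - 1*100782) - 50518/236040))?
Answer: I*sqrt(120748335101547096255)/27342705 ≈ 401.88*I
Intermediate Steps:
sqrt((-46157 - 115353) + (-121255/(-80854 - 1*100782) - 50518/236040)) = sqrt(-161510 + (-121255/(-80854 - 100782) - 50518*1/236040)) = sqrt(-161510 + (-121255/(-181636) - 25259/118020)) = sqrt(-161510 + (-121255*(-1/181636) - 25259/118020)) = sqrt(-161510 + (121255/181636 - 25259/118020)) = sqrt(-161510 + 12401239/27342705) = sqrt(-4416107883311/27342705) = I*sqrt(120748335101547096255)/27342705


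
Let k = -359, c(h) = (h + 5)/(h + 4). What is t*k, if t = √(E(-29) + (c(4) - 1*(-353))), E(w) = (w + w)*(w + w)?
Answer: -1077*√6610/4 ≈ -21891.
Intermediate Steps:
E(w) = 4*w² (E(w) = (2*w)*(2*w) = 4*w²)
c(h) = (5 + h)/(4 + h)
t = 3*√6610/4 (t = √(4*(-29)² + ((5 + 4)/(4 + 4) - 1*(-353))) = √(4*841 + (9/8 + 353)) = √(3364 + ((⅛)*9 + 353)) = √(3364 + (9/8 + 353)) = √(3364 + 2833/8) = √(29745/8) = 3*√6610/4 ≈ 60.976)
t*k = (3*√6610/4)*(-359) = -1077*√6610/4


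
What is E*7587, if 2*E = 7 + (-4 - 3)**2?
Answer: 212436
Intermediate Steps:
E = 28 (E = (7 + (-4 - 3)**2)/2 = (7 + (-7)**2)/2 = (7 + 49)/2 = (1/2)*56 = 28)
E*7587 = 28*7587 = 212436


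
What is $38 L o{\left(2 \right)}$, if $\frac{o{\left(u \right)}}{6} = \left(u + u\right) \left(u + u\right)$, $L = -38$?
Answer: $-138624$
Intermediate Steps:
$o{\left(u \right)} = 24 u^{2}$ ($o{\left(u \right)} = 6 \left(u + u\right) \left(u + u\right) = 6 \cdot 2 u 2 u = 6 \cdot 4 u^{2} = 24 u^{2}$)
$38 L o{\left(2 \right)} = 38 \left(-38\right) 24 \cdot 2^{2} = - 1444 \cdot 24 \cdot 4 = \left(-1444\right) 96 = -138624$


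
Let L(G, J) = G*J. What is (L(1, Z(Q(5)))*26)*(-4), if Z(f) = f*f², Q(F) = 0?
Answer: 0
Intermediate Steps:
Z(f) = f³
(L(1, Z(Q(5)))*26)*(-4) = ((1*0³)*26)*(-4) = ((1*0)*26)*(-4) = (0*26)*(-4) = 0*(-4) = 0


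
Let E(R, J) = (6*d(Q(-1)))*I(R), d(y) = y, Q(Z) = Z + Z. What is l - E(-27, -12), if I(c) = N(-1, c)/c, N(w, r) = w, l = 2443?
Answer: 21991/9 ≈ 2443.4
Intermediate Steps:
Q(Z) = 2*Z
I(c) = -1/c
E(R, J) = 12/R (E(R, J) = (6*(2*(-1)))*(-1/R) = (6*(-2))*(-1/R) = -(-12)/R = 12/R)
l - E(-27, -12) = 2443 - 12/(-27) = 2443 - 12*(-1)/27 = 2443 - 1*(-4/9) = 2443 + 4/9 = 21991/9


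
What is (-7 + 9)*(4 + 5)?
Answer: 18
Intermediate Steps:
(-7 + 9)*(4 + 5) = 2*9 = 18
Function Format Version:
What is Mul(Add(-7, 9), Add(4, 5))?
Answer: 18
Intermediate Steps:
Mul(Add(-7, 9), Add(4, 5)) = Mul(2, 9) = 18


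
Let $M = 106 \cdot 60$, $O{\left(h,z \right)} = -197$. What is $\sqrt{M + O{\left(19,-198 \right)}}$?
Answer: $\sqrt{6163} \approx 78.505$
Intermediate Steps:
$M = 6360$
$\sqrt{M + O{\left(19,-198 \right)}} = \sqrt{6360 - 197} = \sqrt{6163}$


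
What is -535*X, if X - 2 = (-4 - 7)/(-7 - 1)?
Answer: -14445/8 ≈ -1805.6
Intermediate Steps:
X = 27/8 (X = 2 + (-4 - 7)/(-7 - 1) = 2 - 11/(-8) = 2 - 11*(-1/8) = 2 + 11/8 = 27/8 ≈ 3.3750)
-535*X = -535*27/8 = -14445/8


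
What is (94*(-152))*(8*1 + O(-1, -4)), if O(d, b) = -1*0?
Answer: -114304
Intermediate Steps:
O(d, b) = 0
(94*(-152))*(8*1 + O(-1, -4)) = (94*(-152))*(8*1 + 0) = -14288*(8 + 0) = -14288*8 = -114304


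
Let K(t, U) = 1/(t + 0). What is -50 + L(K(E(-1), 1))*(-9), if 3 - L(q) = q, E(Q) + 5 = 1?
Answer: -317/4 ≈ -79.250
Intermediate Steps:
E(Q) = -4 (E(Q) = -5 + 1 = -4)
K(t, U) = 1/t
L(q) = 3 - q
-50 + L(K(E(-1), 1))*(-9) = -50 + (3 - 1/(-4))*(-9) = -50 + (3 - 1*(-1/4))*(-9) = -50 + (3 + 1/4)*(-9) = -50 + (13/4)*(-9) = -50 - 117/4 = -317/4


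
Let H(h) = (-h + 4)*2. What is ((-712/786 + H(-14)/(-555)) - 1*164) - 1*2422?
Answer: -188085706/72705 ≈ -2587.0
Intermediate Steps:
H(h) = 8 - 2*h (H(h) = (4 - h)*2 = 8 - 2*h)
((-712/786 + H(-14)/(-555)) - 1*164) - 1*2422 = ((-712/786 + (8 - 2*(-14))/(-555)) - 1*164) - 1*2422 = ((-712*1/786 + (8 + 28)*(-1/555)) - 164) - 2422 = ((-356/393 + 36*(-1/555)) - 164) - 2422 = ((-356/393 - 12/185) - 164) - 2422 = (-70576/72705 - 164) - 2422 = -11994196/72705 - 2422 = -188085706/72705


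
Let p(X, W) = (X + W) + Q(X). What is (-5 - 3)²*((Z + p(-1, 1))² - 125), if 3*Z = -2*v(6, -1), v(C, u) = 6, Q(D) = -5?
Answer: -2816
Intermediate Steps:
p(X, W) = -5 + W + X (p(X, W) = (X + W) - 5 = (W + X) - 5 = -5 + W + X)
Z = -4 (Z = (-2*6)/3 = (⅓)*(-12) = -4)
(-5 - 3)²*((Z + p(-1, 1))² - 125) = (-5 - 3)²*((-4 + (-5 + 1 - 1))² - 125) = (-8)²*((-4 - 5)² - 125) = 64*((-9)² - 125) = 64*(81 - 125) = 64*(-44) = -2816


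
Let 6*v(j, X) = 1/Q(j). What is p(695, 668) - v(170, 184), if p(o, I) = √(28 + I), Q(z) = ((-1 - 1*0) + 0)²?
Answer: -⅙ + 2*√174 ≈ 26.215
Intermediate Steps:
Q(z) = 1 (Q(z) = ((-1 + 0) + 0)² = (-1 + 0)² = (-1)² = 1)
v(j, X) = ⅙ (v(j, X) = (⅙)/1 = (⅙)*1 = ⅙)
p(695, 668) - v(170, 184) = √(28 + 668) - 1*⅙ = √696 - ⅙ = 2*√174 - ⅙ = -⅙ + 2*√174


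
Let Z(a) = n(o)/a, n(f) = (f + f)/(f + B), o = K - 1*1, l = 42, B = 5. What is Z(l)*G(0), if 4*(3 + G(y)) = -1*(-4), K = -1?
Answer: 4/63 ≈ 0.063492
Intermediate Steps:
G(y) = -2 (G(y) = -3 + (-1*(-4))/4 = -3 + (¼)*4 = -3 + 1 = -2)
o = -2 (o = -1 - 1*1 = -1 - 1 = -2)
n(f) = 2*f/(5 + f) (n(f) = (f + f)/(f + 5) = (2*f)/(5 + f) = 2*f/(5 + f))
Z(a) = -4/(3*a) (Z(a) = (2*(-2)/(5 - 2))/a = (2*(-2)/3)/a = (2*(-2)*(⅓))/a = -4/(3*a))
Z(l)*G(0) = -4/3/42*(-2) = -4/3*1/42*(-2) = -2/63*(-2) = 4/63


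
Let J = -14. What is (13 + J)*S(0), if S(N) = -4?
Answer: 4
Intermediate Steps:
(13 + J)*S(0) = (13 - 14)*(-4) = -1*(-4) = 4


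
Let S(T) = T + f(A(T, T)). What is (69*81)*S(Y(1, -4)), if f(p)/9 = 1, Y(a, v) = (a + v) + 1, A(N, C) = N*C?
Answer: 39123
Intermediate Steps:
A(N, C) = C*N
Y(a, v) = 1 + a + v
f(p) = 9 (f(p) = 9*1 = 9)
S(T) = 9 + T (S(T) = T + 9 = 9 + T)
(69*81)*S(Y(1, -4)) = (69*81)*(9 + (1 + 1 - 4)) = 5589*(9 - 2) = 5589*7 = 39123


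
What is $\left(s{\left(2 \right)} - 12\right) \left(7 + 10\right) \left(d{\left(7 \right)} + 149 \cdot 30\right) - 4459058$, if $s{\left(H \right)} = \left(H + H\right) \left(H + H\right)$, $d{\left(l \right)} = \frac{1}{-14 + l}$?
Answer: $- \frac{29085754}{7} \approx -4.1551 \cdot 10^{6}$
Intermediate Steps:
$s{\left(H \right)} = 4 H^{2}$ ($s{\left(H \right)} = 2 H 2 H = 4 H^{2}$)
$\left(s{\left(2 \right)} - 12\right) \left(7 + 10\right) \left(d{\left(7 \right)} + 149 \cdot 30\right) - 4459058 = \left(4 \cdot 2^{2} - 12\right) \left(7 + 10\right) \left(\frac{1}{-14 + 7} + 149 \cdot 30\right) - 4459058 = \left(4 \cdot 4 - 12\right) 17 \left(\frac{1}{-7} + 4470\right) - 4459058 = \left(16 - 12\right) 17 \left(- \frac{1}{7} + 4470\right) - 4459058 = 4 \cdot 17 \cdot \frac{31289}{7} - 4459058 = 68 \cdot \frac{31289}{7} - 4459058 = \frac{2127652}{7} - 4459058 = - \frac{29085754}{7}$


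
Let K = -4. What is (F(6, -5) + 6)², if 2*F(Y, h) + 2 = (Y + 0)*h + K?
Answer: 144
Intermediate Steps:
F(Y, h) = -3 + Y*h/2 (F(Y, h) = -1 + ((Y + 0)*h - 4)/2 = -1 + (Y*h - 4)/2 = -1 + (-4 + Y*h)/2 = -1 + (-2 + Y*h/2) = -3 + Y*h/2)
(F(6, -5) + 6)² = ((-3 + (½)*6*(-5)) + 6)² = ((-3 - 15) + 6)² = (-18 + 6)² = (-12)² = 144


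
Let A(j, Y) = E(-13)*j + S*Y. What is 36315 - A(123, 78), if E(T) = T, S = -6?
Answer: 38382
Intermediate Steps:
A(j, Y) = -13*j - 6*Y
36315 - A(123, 78) = 36315 - (-13*123 - 6*78) = 36315 - (-1599 - 468) = 36315 - 1*(-2067) = 36315 + 2067 = 38382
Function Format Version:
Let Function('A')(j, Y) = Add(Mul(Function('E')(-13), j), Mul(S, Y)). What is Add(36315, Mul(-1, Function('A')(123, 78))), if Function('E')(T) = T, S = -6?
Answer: 38382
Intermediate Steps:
Function('A')(j, Y) = Add(Mul(-13, j), Mul(-6, Y))
Add(36315, Mul(-1, Function('A')(123, 78))) = Add(36315, Mul(-1, Add(Mul(-13, 123), Mul(-6, 78)))) = Add(36315, Mul(-1, Add(-1599, -468))) = Add(36315, Mul(-1, -2067)) = Add(36315, 2067) = 38382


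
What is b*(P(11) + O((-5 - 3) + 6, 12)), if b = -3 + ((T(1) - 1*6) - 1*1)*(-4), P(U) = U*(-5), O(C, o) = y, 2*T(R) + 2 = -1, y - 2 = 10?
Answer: -1333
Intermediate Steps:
y = 12 (y = 2 + 10 = 12)
T(R) = -3/2 (T(R) = -1 + (½)*(-1) = -1 - ½ = -3/2)
O(C, o) = 12
P(U) = -5*U
b = 31 (b = -3 + ((-3/2 - 1*6) - 1*1)*(-4) = -3 + ((-3/2 - 6) - 1)*(-4) = -3 + (-15/2 - 1)*(-4) = -3 - 17/2*(-4) = -3 + 34 = 31)
b*(P(11) + O((-5 - 3) + 6, 12)) = 31*(-5*11 + 12) = 31*(-55 + 12) = 31*(-43) = -1333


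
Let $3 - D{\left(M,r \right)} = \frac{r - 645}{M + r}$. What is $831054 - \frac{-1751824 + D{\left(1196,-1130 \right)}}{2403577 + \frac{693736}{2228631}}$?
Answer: $\frac{97937399664841700171}{117847111950106} \approx 8.3106 \cdot 10^{5}$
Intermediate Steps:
$D{\left(M,r \right)} = 3 - \frac{-645 + r}{M + r}$ ($D{\left(M,r \right)} = 3 - \frac{r - 645}{M + r} = 3 - \frac{-645 + r}{M + r}$)
$831054 - \frac{-1751824 + D{\left(1196,-1130 \right)}}{2403577 + \frac{693736}{2228631}} = 831054 - \frac{-1751824 + \frac{645 + 2 \left(-1130\right) + 3 \cdot 1196}{1196 - 1130}}{2403577 + \frac{693736}{2228631}} = 831054 - \frac{-1751824 + \frac{645 - 2260 + 3588}{66}}{2403577 + 693736 \cdot \frac{1}{2228631}} = 831054 - \frac{-1751824 + \frac{1}{66} \cdot 1973}{2403577 + \frac{693736}{2228631}} = 831054 - \frac{-1751824 + \frac{1973}{66}}{\frac{5356686906823}{2228631}} = 831054 - \left(- \frac{115618411}{66}\right) \frac{2228631}{5356686906823} = 831054 - - \frac{85890258308447}{117847111950106} = 831054 + \frac{85890258308447}{117847111950106} = \frac{97937399664841700171}{117847111950106}$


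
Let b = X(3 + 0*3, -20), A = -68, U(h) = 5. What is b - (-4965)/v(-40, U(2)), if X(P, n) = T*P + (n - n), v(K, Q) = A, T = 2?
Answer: -4557/68 ≈ -67.015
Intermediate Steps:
v(K, Q) = -68
X(P, n) = 2*P (X(P, n) = 2*P + (n - n) = 2*P + 0 = 2*P)
b = 6 (b = 2*(3 + 0*3) = 2*(3 + 0) = 2*3 = 6)
b - (-4965)/v(-40, U(2)) = 6 - (-4965)/(-68) = 6 - (-4965)*(-1)/68 = 6 - 1*4965/68 = 6 - 4965/68 = -4557/68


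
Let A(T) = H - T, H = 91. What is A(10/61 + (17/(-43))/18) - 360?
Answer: -12707269/47214 ≈ -269.14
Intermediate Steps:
A(T) = 91 - T
A(10/61 + (17/(-43))/18) - 360 = (91 - (10/61 + (17/(-43))/18)) - 360 = (91 - (10*(1/61) + (17*(-1/43))*(1/18))) - 360 = (91 - (10/61 - 17/43*1/18)) - 360 = (91 - (10/61 - 17/774)) - 360 = (91 - 1*6703/47214) - 360 = (91 - 6703/47214) - 360 = 4289771/47214 - 360 = -12707269/47214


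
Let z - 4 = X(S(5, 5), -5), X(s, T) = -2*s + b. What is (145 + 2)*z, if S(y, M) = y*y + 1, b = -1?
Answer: -7203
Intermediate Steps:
S(y, M) = 1 + y² (S(y, M) = y² + 1 = 1 + y²)
X(s, T) = -1 - 2*s (X(s, T) = -2*s - 1 = -1 - 2*s)
z = -49 (z = 4 + (-1 - 2*(1 + 5²)) = 4 + (-1 - 2*(1 + 25)) = 4 + (-1 - 2*26) = 4 + (-1 - 52) = 4 - 53 = -49)
(145 + 2)*z = (145 + 2)*(-49) = 147*(-49) = -7203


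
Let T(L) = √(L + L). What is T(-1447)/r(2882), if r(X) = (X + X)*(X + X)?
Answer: I*√2894/33223696 ≈ 1.6192e-6*I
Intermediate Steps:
T(L) = √2*√L (T(L) = √(2*L) = √2*√L)
r(X) = 4*X² (r(X) = (2*X)*(2*X) = 4*X²)
T(-1447)/r(2882) = (√2*√(-1447))/((4*2882²)) = (√2*(I*√1447))/((4*8305924)) = (I*√2894)/33223696 = (I*√2894)*(1/33223696) = I*√2894/33223696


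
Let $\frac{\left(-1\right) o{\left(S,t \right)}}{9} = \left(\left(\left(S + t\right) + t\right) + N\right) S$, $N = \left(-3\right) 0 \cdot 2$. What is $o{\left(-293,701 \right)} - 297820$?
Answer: $2626613$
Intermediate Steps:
$N = 0$ ($N = 0 \cdot 2 = 0$)
$o{\left(S,t \right)} = - 9 S \left(S + 2 t\right)$ ($o{\left(S,t \right)} = - 9 \left(\left(\left(S + t\right) + t\right) + 0\right) S = - 9 \left(\left(S + 2 t\right) + 0\right) S = - 9 \left(S + 2 t\right) S = - 9 S \left(S + 2 t\right)$)
$o{\left(-293,701 \right)} - 297820 = \left(-9\right) \left(-293\right) \left(-293 + 2 \cdot 701\right) - 297820 = \left(-9\right) \left(-293\right) \left(-293 + 1402\right) - 297820 = \left(-9\right) \left(-293\right) 1109 - 297820 = 2924433 - 297820 = 2626613$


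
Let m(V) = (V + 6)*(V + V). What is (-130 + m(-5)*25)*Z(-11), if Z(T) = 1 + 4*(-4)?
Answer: 5700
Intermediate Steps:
m(V) = 2*V*(6 + V) (m(V) = (6 + V)*(2*V) = 2*V*(6 + V))
Z(T) = -15 (Z(T) = 1 - 16 = -15)
(-130 + m(-5)*25)*Z(-11) = (-130 + (2*(-5)*(6 - 5))*25)*(-15) = (-130 + (2*(-5)*1)*25)*(-15) = (-130 - 10*25)*(-15) = (-130 - 250)*(-15) = -380*(-15) = 5700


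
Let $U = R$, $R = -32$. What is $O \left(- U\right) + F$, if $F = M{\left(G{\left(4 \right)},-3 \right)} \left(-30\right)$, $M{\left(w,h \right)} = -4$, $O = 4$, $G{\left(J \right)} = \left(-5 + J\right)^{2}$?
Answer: $248$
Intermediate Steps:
$U = -32$
$F = 120$ ($F = \left(-4\right) \left(-30\right) = 120$)
$O \left(- U\right) + F = 4 \left(\left(-1\right) \left(-32\right)\right) + 120 = 4 \cdot 32 + 120 = 128 + 120 = 248$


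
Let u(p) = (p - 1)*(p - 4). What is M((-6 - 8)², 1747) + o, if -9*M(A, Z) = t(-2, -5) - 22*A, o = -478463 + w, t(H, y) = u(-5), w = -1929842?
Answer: -21670487/9 ≈ -2.4078e+6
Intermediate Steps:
u(p) = (-1 + p)*(-4 + p)
t(H, y) = 54 (t(H, y) = 4 + (-5)² - 5*(-5) = 4 + 25 + 25 = 54)
o = -2408305 (o = -478463 - 1929842 = -2408305)
M(A, Z) = -6 + 22*A/9 (M(A, Z) = -(54 - 22*A)/9 = -6 + 22*A/9)
M((-6 - 8)², 1747) + o = (-6 + 22*(-6 - 8)²/9) - 2408305 = (-6 + (22/9)*(-14)²) - 2408305 = (-6 + (22/9)*196) - 2408305 = (-6 + 4312/9) - 2408305 = 4258/9 - 2408305 = -21670487/9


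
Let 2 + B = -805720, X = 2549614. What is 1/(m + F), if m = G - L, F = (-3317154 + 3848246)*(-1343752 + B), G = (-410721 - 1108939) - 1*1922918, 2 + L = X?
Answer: -1/1141574437798 ≈ -8.7598e-13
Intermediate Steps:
B = -805722 (B = -2 - 805720 = -805722)
L = 2549612 (L = -2 + 2549614 = 2549612)
G = -3442578 (G = -1519660 - 1922918 = -3442578)
F = -1141568445608 (F = (-3317154 + 3848246)*(-1343752 - 805722) = 531092*(-2149474) = -1141568445608)
m = -5992190 (m = -3442578 - 1*2549612 = -3442578 - 2549612 = -5992190)
1/(m + F) = 1/(-5992190 - 1141568445608) = 1/(-1141574437798) = -1/1141574437798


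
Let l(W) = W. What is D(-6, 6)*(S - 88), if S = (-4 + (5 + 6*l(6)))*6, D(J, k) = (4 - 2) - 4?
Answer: -268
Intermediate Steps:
D(J, k) = -2 (D(J, k) = 2 - 4 = -2)
S = 222 (S = (-4 + (5 + 6*6))*6 = (-4 + (5 + 36))*6 = (-4 + 41)*6 = 37*6 = 222)
D(-6, 6)*(S - 88) = -2*(222 - 88) = -2*134 = -268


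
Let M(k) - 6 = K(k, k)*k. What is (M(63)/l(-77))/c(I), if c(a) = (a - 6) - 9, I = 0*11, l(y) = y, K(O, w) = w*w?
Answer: 83351/385 ≈ 216.50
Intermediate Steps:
K(O, w) = w²
I = 0
c(a) = -15 + a (c(a) = (-6 + a) - 9 = -15 + a)
M(k) = 6 + k³ (M(k) = 6 + k²*k = 6 + k³)
(M(63)/l(-77))/c(I) = ((6 + 63³)/(-77))/(-15 + 0) = ((6 + 250047)*(-1/77))/(-15) = (250053*(-1/77))*(-1/15) = -250053/77*(-1/15) = 83351/385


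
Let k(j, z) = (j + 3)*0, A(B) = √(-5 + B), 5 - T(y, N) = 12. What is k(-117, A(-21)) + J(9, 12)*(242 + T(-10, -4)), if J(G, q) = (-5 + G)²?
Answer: 3760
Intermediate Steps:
T(y, N) = -7 (T(y, N) = 5 - 1*12 = 5 - 12 = -7)
k(j, z) = 0 (k(j, z) = (3 + j)*0 = 0)
k(-117, A(-21)) + J(9, 12)*(242 + T(-10, -4)) = 0 + (-5 + 9)²*(242 - 7) = 0 + 4²*235 = 0 + 16*235 = 0 + 3760 = 3760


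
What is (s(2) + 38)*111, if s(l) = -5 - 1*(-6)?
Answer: 4329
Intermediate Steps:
s(l) = 1 (s(l) = -5 + 6 = 1)
(s(2) + 38)*111 = (1 + 38)*111 = 39*111 = 4329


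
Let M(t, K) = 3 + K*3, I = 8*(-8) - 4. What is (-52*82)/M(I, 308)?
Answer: -4264/927 ≈ -4.5998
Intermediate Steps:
I = -68 (I = -64 - 4 = -68)
M(t, K) = 3 + 3*K
(-52*82)/M(I, 308) = (-52*82)/(3 + 3*308) = -4264/(3 + 924) = -4264/927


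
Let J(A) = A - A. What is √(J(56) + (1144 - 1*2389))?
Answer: I*√1245 ≈ 35.285*I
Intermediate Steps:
J(A) = 0
√(J(56) + (1144 - 1*2389)) = √(0 + (1144 - 1*2389)) = √(0 + (1144 - 2389)) = √(0 - 1245) = √(-1245) = I*√1245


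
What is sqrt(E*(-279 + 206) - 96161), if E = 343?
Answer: 20*I*sqrt(303) ≈ 348.14*I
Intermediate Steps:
sqrt(E*(-279 + 206) - 96161) = sqrt(343*(-279 + 206) - 96161) = sqrt(343*(-73) - 96161) = sqrt(-25039 - 96161) = sqrt(-121200) = 20*I*sqrt(303)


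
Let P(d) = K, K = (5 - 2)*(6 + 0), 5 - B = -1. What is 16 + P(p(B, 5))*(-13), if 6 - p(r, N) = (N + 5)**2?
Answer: -218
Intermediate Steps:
B = 6 (B = 5 - 1*(-1) = 5 + 1 = 6)
p(r, N) = 6 - (5 + N)**2 (p(r, N) = 6 - (N + 5)**2 = 6 - (5 + N)**2)
K = 18 (K = 3*6 = 18)
P(d) = 18
16 + P(p(B, 5))*(-13) = 16 + 18*(-13) = 16 - 234 = -218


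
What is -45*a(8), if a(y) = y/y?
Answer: -45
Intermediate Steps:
a(y) = 1
-45*a(8) = -45*1 = -45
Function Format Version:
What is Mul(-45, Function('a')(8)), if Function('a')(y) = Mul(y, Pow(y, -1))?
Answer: -45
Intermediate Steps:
Function('a')(y) = 1
Mul(-45, Function('a')(8)) = Mul(-45, 1) = -45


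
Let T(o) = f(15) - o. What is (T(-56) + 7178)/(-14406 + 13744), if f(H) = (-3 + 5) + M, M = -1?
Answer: -7235/662 ≈ -10.929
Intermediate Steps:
f(H) = 1 (f(H) = (-3 + 5) - 1 = 2 - 1 = 1)
T(o) = 1 - o
(T(-56) + 7178)/(-14406 + 13744) = ((1 - 1*(-56)) + 7178)/(-14406 + 13744) = ((1 + 56) + 7178)/(-662) = (57 + 7178)*(-1/662) = 7235*(-1/662) = -7235/662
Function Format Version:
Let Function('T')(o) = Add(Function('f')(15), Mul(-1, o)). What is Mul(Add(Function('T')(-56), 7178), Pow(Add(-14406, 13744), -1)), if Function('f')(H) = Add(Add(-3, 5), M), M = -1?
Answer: Rational(-7235, 662) ≈ -10.929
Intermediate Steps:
Function('f')(H) = 1 (Function('f')(H) = Add(Add(-3, 5), -1) = Add(2, -1) = 1)
Function('T')(o) = Add(1, Mul(-1, o))
Mul(Add(Function('T')(-56), 7178), Pow(Add(-14406, 13744), -1)) = Mul(Add(Add(1, Mul(-1, -56)), 7178), Pow(Add(-14406, 13744), -1)) = Mul(Add(Add(1, 56), 7178), Pow(-662, -1)) = Mul(Add(57, 7178), Rational(-1, 662)) = Mul(7235, Rational(-1, 662)) = Rational(-7235, 662)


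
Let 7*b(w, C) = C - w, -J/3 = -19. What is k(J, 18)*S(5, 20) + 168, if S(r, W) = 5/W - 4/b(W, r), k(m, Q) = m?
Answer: 5773/20 ≈ 288.65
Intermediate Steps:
J = 57 (J = -3*(-19) = 57)
b(w, C) = -w/7 + C/7 (b(w, C) = (C - w)/7 = -w/7 + C/7)
S(r, W) = -4/(-W/7 + r/7) + 5/W (S(r, W) = 5/W - 4/(-W/7 + r/7) = -4/(-W/7 + r/7) + 5/W)
k(J, 18)*S(5, 20) + 168 = 57*((-5*5 + 33*20)/(20*(20 - 1*5))) + 168 = 57*((-25 + 660)/(20*(20 - 5))) + 168 = 57*((1/20)*635/15) + 168 = 57*((1/20)*(1/15)*635) + 168 = 57*(127/60) + 168 = 2413/20 + 168 = 5773/20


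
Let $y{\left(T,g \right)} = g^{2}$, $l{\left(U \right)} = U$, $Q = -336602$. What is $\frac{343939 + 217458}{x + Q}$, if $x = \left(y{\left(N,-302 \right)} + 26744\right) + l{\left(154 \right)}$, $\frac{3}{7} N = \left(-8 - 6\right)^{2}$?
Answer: $- \frac{561397}{218500} \approx -2.5693$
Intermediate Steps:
$N = \frac{1372}{3}$ ($N = \frac{7 \left(-8 - 6\right)^{2}}{3} = \frac{7 \left(-14\right)^{2}}{3} = \frac{7}{3} \cdot 196 = \frac{1372}{3} \approx 457.33$)
$x = 118102$ ($x = \left(\left(-302\right)^{2} + 26744\right) + 154 = \left(91204 + 26744\right) + 154 = 117948 + 154 = 118102$)
$\frac{343939 + 217458}{x + Q} = \frac{343939 + 217458}{118102 - 336602} = \frac{561397}{-218500} = 561397 \left(- \frac{1}{218500}\right) = - \frac{561397}{218500}$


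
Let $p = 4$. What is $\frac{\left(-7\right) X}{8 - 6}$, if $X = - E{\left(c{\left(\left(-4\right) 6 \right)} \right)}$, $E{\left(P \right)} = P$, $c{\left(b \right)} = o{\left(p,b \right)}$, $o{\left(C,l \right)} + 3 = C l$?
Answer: $- \frac{693}{2} \approx -346.5$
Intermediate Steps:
$o{\left(C,l \right)} = -3 + C l$
$c{\left(b \right)} = -3 + 4 b$
$X = 99$ ($X = - (-3 + 4 \left(\left(-4\right) 6\right)) = - (-3 + 4 \left(-24\right)) = - (-3 - 96) = \left(-1\right) \left(-99\right) = 99$)
$\frac{\left(-7\right) X}{8 - 6} = \frac{\left(-7\right) 99}{8 - 6} = - \frac{693}{2}$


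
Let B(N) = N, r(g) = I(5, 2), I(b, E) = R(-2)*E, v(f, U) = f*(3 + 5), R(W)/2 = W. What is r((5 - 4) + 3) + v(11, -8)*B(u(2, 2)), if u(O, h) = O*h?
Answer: 344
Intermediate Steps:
R(W) = 2*W
v(f, U) = 8*f (v(f, U) = f*8 = 8*f)
I(b, E) = -4*E (I(b, E) = (2*(-2))*E = -4*E)
r(g) = -8 (r(g) = -4*2 = -8)
r((5 - 4) + 3) + v(11, -8)*B(u(2, 2)) = -8 + (8*11)*(2*2) = -8 + 88*4 = -8 + 352 = 344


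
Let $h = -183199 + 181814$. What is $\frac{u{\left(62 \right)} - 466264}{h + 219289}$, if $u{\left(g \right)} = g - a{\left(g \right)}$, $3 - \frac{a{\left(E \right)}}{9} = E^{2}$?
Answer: $- \frac{431633}{217904} \approx -1.9808$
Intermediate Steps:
$h = -1385$
$a{\left(E \right)} = 27 - 9 E^{2}$
$u{\left(g \right)} = -27 + g + 9 g^{2}$ ($u{\left(g \right)} = g - \left(27 - 9 g^{2}\right) = g + \left(-27 + 9 g^{2}\right) = -27 + g + 9 g^{2}$)
$\frac{u{\left(62 \right)} - 466264}{h + 219289} = \frac{\left(-27 + 62 + 9 \cdot 62^{2}\right) - 466264}{-1385 + 219289} = \frac{\left(-27 + 62 + 9 \cdot 3844\right) - 466264}{217904} = \left(\left(-27 + 62 + 34596\right) - 466264\right) \frac{1}{217904} = \left(34631 - 466264\right) \frac{1}{217904} = \left(-431633\right) \frac{1}{217904} = - \frac{431633}{217904}$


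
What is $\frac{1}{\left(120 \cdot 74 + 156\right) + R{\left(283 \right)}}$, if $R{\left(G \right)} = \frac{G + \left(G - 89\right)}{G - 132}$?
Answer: $\frac{151}{1364913} \approx 0.00011063$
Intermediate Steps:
$R{\left(G \right)} = \frac{-89 + 2 G}{-132 + G}$ ($R{\left(G \right)} = \frac{G + \left(G - 89\right)}{-132 + G} = \frac{G + \left(-89 + G\right)}{-132 + G} = \frac{-89 + 2 G}{-132 + G}$)
$\frac{1}{\left(120 \cdot 74 + 156\right) + R{\left(283 \right)}} = \frac{1}{\left(120 \cdot 74 + 156\right) + \frac{-89 + 2 \cdot 283}{-132 + 283}} = \frac{1}{\left(8880 + 156\right) + \frac{-89 + 566}{151}} = \frac{1}{9036 + \frac{1}{151} \cdot 477} = \frac{1}{9036 + \frac{477}{151}} = \frac{1}{\frac{1364913}{151}} = \frac{151}{1364913}$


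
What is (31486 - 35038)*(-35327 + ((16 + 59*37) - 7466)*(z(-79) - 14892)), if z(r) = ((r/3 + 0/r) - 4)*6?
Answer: -281884698912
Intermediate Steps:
z(r) = -24 + 2*r (z(r) = ((r*(⅓) + 0) - 4)*6 = ((r/3 + 0) - 4)*6 = (r/3 - 4)*6 = (-4 + r/3)*6 = -24 + 2*r)
(31486 - 35038)*(-35327 + ((16 + 59*37) - 7466)*(z(-79) - 14892)) = (31486 - 35038)*(-35327 + ((16 + 59*37) - 7466)*((-24 + 2*(-79)) - 14892)) = -3552*(-35327 + ((16 + 2183) - 7466)*((-24 - 158) - 14892)) = -3552*(-35327 + (2199 - 7466)*(-182 - 14892)) = -3552*(-35327 - 5267*(-15074)) = -3552*(-35327 + 79394758) = -3552*79359431 = -281884698912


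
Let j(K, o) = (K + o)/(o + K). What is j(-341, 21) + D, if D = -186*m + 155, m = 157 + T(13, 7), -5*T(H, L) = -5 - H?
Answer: -148578/5 ≈ -29716.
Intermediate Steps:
T(H, L) = 1 + H/5 (T(H, L) = -(-5 - H)/5 = 1 + H/5)
m = 803/5 (m = 157 + (1 + (1/5)*13) = 157 + (1 + 13/5) = 157 + 18/5 = 803/5 ≈ 160.60)
j(K, o) = 1 (j(K, o) = (K + o)/(K + o) = 1)
D = -148583/5 (D = -186*803/5 + 155 = -149358/5 + 155 = -148583/5 ≈ -29717.)
j(-341, 21) + D = 1 - 148583/5 = -148578/5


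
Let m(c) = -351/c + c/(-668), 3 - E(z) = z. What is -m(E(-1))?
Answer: 58621/668 ≈ 87.756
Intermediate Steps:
E(z) = 3 - z
m(c) = -351/c - c/668 (m(c) = -351/c + c*(-1/668) = -351/c - c/668)
-m(E(-1)) = -(-351/(3 - 1*(-1)) - (3 - 1*(-1))/668) = -(-351/(3 + 1) - (3 + 1)/668) = -(-351/4 - 1/668*4) = -(-351*¼ - 1/167) = -(-351/4 - 1/167) = -1*(-58621/668) = 58621/668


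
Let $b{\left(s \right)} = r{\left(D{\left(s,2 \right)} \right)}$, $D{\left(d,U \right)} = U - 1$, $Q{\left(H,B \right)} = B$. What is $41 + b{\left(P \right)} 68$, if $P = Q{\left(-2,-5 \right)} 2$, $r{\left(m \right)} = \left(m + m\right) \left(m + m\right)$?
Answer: $313$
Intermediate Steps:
$D{\left(d,U \right)} = -1 + U$
$r{\left(m \right)} = 4 m^{2}$ ($r{\left(m \right)} = 2 m 2 m = 4 m^{2}$)
$P = -10$ ($P = \left(-5\right) 2 = -10$)
$b{\left(s \right)} = 4$ ($b{\left(s \right)} = 4 \left(-1 + 2\right)^{2} = 4 \cdot 1^{2} = 4 \cdot 1 = 4$)
$41 + b{\left(P \right)} 68 = 41 + 4 \cdot 68 = 41 + 272 = 313$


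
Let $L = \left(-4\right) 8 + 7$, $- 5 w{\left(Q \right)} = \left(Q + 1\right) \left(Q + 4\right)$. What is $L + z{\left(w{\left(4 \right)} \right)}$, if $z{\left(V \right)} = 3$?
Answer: $-22$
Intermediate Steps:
$w{\left(Q \right)} = - \frac{\left(1 + Q\right) \left(4 + Q\right)}{5}$ ($w{\left(Q \right)} = - \frac{\left(Q + 1\right) \left(Q + 4\right)}{5} = - \frac{\left(1 + Q\right) \left(4 + Q\right)}{5}$)
$L = -25$ ($L = -32 + 7 = -25$)
$L + z{\left(w{\left(4 \right)} \right)} = -25 + 3 = -22$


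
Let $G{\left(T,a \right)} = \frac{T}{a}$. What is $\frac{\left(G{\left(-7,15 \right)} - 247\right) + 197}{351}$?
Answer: $- \frac{757}{5265} \approx -0.14378$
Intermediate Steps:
$\frac{\left(G{\left(-7,15 \right)} - 247\right) + 197}{351} = \frac{\left(- \frac{7}{15} - 247\right) + 197}{351} = \left(\left(\left(-7\right) \frac{1}{15} - 247\right) + 197\right) \frac{1}{351} = \left(\left(- \frac{7}{15} - 247\right) + 197\right) \frac{1}{351} = \left(- \frac{3712}{15} + 197\right) \frac{1}{351} = \left(- \frac{757}{15}\right) \frac{1}{351} = - \frac{757}{5265}$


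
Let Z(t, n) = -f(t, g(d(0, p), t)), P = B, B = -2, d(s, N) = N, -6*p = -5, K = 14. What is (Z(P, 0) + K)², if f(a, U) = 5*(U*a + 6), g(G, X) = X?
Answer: 1296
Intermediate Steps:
p = ⅚ (p = -⅙*(-5) = ⅚ ≈ 0.83333)
P = -2
f(a, U) = 30 + 5*U*a (f(a, U) = 5*(6 + U*a) = 30 + 5*U*a)
Z(t, n) = -30 - 5*t² (Z(t, n) = -(30 + 5*t*t) = -(30 + 5*t²) = -30 - 5*t²)
(Z(P, 0) + K)² = ((-30 - 5*(-2)²) + 14)² = ((-30 - 5*4) + 14)² = ((-30 - 20) + 14)² = (-50 + 14)² = (-36)² = 1296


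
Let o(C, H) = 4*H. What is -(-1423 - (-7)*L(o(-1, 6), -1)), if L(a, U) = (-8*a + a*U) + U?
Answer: 2942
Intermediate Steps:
L(a, U) = U - 8*a + U*a (L(a, U) = (-8*a + U*a) + U = U - 8*a + U*a)
-(-1423 - (-7)*L(o(-1, 6), -1)) = -(-1423 - (-7)*(-1 - 32*6 - 4*6)) = -(-1423 - (-7)*(-1 - 8*24 - 1*24)) = -(-1423 - (-7)*(-1 - 192 - 24)) = -(-1423 - (-7)*(-217)) = -(-1423 - 1*1519) = -(-1423 - 1519) = -1*(-2942) = 2942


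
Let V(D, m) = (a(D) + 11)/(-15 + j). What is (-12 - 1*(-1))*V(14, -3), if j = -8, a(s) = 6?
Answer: 187/23 ≈ 8.1304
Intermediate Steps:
V(D, m) = -17/23 (V(D, m) = (6 + 11)/(-15 - 8) = 17/(-23) = 17*(-1/23) = -17/23)
(-12 - 1*(-1))*V(14, -3) = (-12 - 1*(-1))*(-17/23) = (-12 + 1)*(-17/23) = -11*(-17/23) = 187/23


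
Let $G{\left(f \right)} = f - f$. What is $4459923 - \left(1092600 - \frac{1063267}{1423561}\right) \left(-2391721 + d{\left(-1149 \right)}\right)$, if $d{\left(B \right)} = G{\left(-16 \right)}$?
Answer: $\frac{3720045388798773896}{1423561} \approx 2.6132 \cdot 10^{12}$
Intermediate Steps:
$G{\left(f \right)} = 0$
$d{\left(B \right)} = 0$
$4459923 - \left(1092600 - \frac{1063267}{1423561}\right) \left(-2391721 + d{\left(-1149 \right)}\right) = 4459923 - \left(1092600 - \frac{1063267}{1423561}\right) \left(-2391721 + 0\right) = 4459923 - \left(1092600 - \frac{1063267}{1423561}\right) \left(-2391721\right) = 4459923 - \frac{1555381685333}{1423561} \left(-2391721\right) = 4459923 - - \frac{3720039039826328093}{1423561} = 4459923 + \frac{3720039039826328093}{1423561} = \frac{3720045388798773896}{1423561}$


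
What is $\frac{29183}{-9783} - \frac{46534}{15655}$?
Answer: $- \frac{912101987}{153152865} \approx -5.9555$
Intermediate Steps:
$\frac{29183}{-9783} - \frac{46534}{15655} = 29183 \left(- \frac{1}{9783}\right) - \frac{46534}{15655} = - \frac{29183}{9783} - \frac{46534}{15655} = - \frac{912101987}{153152865}$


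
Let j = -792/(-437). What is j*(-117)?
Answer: -92664/437 ≈ -212.05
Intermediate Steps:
j = 792/437 (j = -792*(-1/437) = 792/437 ≈ 1.8124)
j*(-117) = (792/437)*(-117) = -92664/437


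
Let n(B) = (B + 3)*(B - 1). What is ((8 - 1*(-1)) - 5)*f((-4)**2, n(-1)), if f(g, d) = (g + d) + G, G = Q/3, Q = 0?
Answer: 48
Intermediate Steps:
G = 0 (G = 0/3 = 0*(1/3) = 0)
n(B) = (-1 + B)*(3 + B) (n(B) = (3 + B)*(-1 + B) = (-1 + B)*(3 + B))
f(g, d) = d + g (f(g, d) = (g + d) + 0 = (d + g) + 0 = d + g)
((8 - 1*(-1)) - 5)*f((-4)**2, n(-1)) = ((8 - 1*(-1)) - 5)*((-3 + (-1)**2 + 2*(-1)) + (-4)**2) = ((8 + 1) - 5)*((-3 + 1 - 2) + 16) = (9 - 5)*(-4 + 16) = 4*12 = 48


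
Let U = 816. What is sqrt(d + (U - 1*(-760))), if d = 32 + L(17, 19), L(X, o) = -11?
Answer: sqrt(1597) ≈ 39.962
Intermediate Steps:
d = 21 (d = 32 - 11 = 21)
sqrt(d + (U - 1*(-760))) = sqrt(21 + (816 - 1*(-760))) = sqrt(21 + (816 + 760)) = sqrt(21 + 1576) = sqrt(1597)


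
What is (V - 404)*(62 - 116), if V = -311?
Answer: 38610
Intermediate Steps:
(V - 404)*(62 - 116) = (-311 - 404)*(62 - 116) = -715*(-54) = 38610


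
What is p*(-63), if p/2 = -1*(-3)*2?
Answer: -756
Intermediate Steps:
p = 12 (p = 2*(-1*(-3)*2) = 2*(3*2) = 2*6 = 12)
p*(-63) = 12*(-63) = -756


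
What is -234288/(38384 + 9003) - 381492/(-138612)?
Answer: -1199780571/547367237 ≈ -2.1919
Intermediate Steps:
-234288/(38384 + 9003) - 381492/(-138612) = -234288/47387 - 381492*(-1/138612) = -234288*1/47387 + 31791/11551 = -234288/47387 + 31791/11551 = -1199780571/547367237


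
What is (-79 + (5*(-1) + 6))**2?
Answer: 6084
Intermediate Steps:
(-79 + (5*(-1) + 6))**2 = (-79 + (-5 + 6))**2 = (-79 + 1)**2 = (-78)**2 = 6084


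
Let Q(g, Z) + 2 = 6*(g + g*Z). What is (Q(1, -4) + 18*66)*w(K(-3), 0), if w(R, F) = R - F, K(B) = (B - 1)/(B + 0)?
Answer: 4672/3 ≈ 1557.3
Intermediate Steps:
K(B) = (-1 + B)/B
Q(g, Z) = -2 + 6*g + 6*Z*g (Q(g, Z) = -2 + 6*(g + g*Z) = -2 + 6*(g + Z*g) = -2 + (6*g + 6*Z*g) = -2 + 6*g + 6*Z*g)
(Q(1, -4) + 18*66)*w(K(-3), 0) = ((-2 + 6*1 + 6*(-4)*1) + 18*66)*((-1 - 3)/(-3) - 1*0) = ((-2 + 6 - 24) + 1188)*(-⅓*(-4) + 0) = (-20 + 1188)*(4/3 + 0) = 1168*(4/3) = 4672/3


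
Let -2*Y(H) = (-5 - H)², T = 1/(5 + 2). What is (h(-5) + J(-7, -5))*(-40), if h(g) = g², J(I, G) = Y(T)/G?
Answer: -54184/49 ≈ -1105.8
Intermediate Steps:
T = ⅐ (T = 1/7 = ⅐ ≈ 0.14286)
Y(H) = -(-5 - H)²/2
J(I, G) = -648/(49*G) (J(I, G) = (-(5 + ⅐)²/2)/G = (-(36/7)²/2)/G = (-½*1296/49)/G = -648/(49*G))
(h(-5) + J(-7, -5))*(-40) = ((-5)² - 648/49/(-5))*(-40) = (25 - 648/49*(-⅕))*(-40) = (25 + 648/245)*(-40) = (6773/245)*(-40) = -54184/49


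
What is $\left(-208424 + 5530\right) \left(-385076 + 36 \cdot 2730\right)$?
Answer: $58189187624$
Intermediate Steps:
$\left(-208424 + 5530\right) \left(-385076 + 36 \cdot 2730\right) = - 202894 \left(-385076 + 98280\right) = \left(-202894\right) \left(-286796\right) = 58189187624$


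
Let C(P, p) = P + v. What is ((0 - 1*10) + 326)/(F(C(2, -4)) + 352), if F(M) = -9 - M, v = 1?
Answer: 79/85 ≈ 0.92941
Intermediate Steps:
C(P, p) = 1 + P (C(P, p) = P + 1 = 1 + P)
((0 - 1*10) + 326)/(F(C(2, -4)) + 352) = ((0 - 1*10) + 326)/((-9 - (1 + 2)) + 352) = ((0 - 10) + 326)/((-9 - 1*3) + 352) = (-10 + 326)/((-9 - 3) + 352) = 316/(-12 + 352) = 316/340 = 316*(1/340) = 79/85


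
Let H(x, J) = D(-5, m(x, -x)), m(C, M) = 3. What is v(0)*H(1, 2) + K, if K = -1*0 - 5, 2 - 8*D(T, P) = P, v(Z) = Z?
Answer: -5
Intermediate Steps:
D(T, P) = 1/4 - P/8
H(x, J) = -1/8 (H(x, J) = 1/4 - 1/8*3 = 1/4 - 3/8 = -1/8)
K = -5 (K = 0 - 5 = -5)
v(0)*H(1, 2) + K = 0*(-1/8) - 5 = 0 - 5 = -5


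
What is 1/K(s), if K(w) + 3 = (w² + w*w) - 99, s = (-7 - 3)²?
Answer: 1/19898 ≈ 5.0256e-5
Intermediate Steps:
s = 100 (s = (-10)² = 100)
K(w) = -102 + 2*w² (K(w) = -3 + ((w² + w*w) - 99) = -3 + ((w² + w²) - 99) = -3 + (2*w² - 99) = -3 + (-99 + 2*w²) = -102 + 2*w²)
1/K(s) = 1/(-102 + 2*100²) = 1/(-102 + 2*10000) = 1/(-102 + 20000) = 1/19898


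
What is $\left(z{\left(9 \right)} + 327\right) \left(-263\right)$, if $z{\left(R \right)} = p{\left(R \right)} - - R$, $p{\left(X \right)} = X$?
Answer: $-90735$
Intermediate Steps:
$z{\left(R \right)} = 2 R$ ($z{\left(R \right)} = R - - R = R + R = 2 R$)
$\left(z{\left(9 \right)} + 327\right) \left(-263\right) = \left(2 \cdot 9 + 327\right) \left(-263\right) = \left(18 + 327\right) \left(-263\right) = 345 \left(-263\right) = -90735$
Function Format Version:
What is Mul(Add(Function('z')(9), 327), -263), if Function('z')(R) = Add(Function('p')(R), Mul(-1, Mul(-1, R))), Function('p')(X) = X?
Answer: -90735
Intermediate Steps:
Function('z')(R) = Mul(2, R) (Function('z')(R) = Add(R, Mul(-1, Mul(-1, R))) = Add(R, R) = Mul(2, R))
Mul(Add(Function('z')(9), 327), -263) = Mul(Add(Mul(2, 9), 327), -263) = Mul(Add(18, 327), -263) = Mul(345, -263) = -90735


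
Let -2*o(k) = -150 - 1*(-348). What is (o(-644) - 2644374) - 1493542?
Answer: -4138015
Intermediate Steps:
o(k) = -99 (o(k) = -(-150 - 1*(-348))/2 = -(-150 + 348)/2 = -½*198 = -99)
(o(-644) - 2644374) - 1493542 = (-99 - 2644374) - 1493542 = -2644473 - 1493542 = -4138015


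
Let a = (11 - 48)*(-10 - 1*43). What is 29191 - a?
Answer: 27230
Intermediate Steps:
a = 1961 (a = -37*(-10 - 43) = -37*(-53) = 1961)
29191 - a = 29191 - 1*1961 = 29191 - 1961 = 27230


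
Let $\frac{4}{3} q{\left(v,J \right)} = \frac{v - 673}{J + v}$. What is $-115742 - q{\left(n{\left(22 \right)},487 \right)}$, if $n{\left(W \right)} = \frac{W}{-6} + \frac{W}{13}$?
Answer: $- \frac{2189355929}{18916} \approx -1.1574 \cdot 10^{5}$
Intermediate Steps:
$n{\left(W \right)} = - \frac{7 W}{78}$ ($n{\left(W \right)} = W \left(- \frac{1}{6}\right) + W \frac{1}{13} = - \frac{W}{6} + \frac{W}{13} = - \frac{7 W}{78}$)
$q{\left(v,J \right)} = \frac{3 \left(-673 + v\right)}{4 \left(J + v\right)}$ ($q{\left(v,J \right)} = \frac{3 \frac{v - 673}{J + v}}{4} = \frac{3 \frac{-673 + v}{J + v}}{4} = \frac{3 \left(-673 + v\right)}{4 \left(J + v\right)}$)
$-115742 - q{\left(n{\left(22 \right)},487 \right)} = -115742 - \frac{3 \left(-673 - \frac{77}{39}\right)}{4 \left(487 - \frac{77}{39}\right)} = -115742 - \frac{3}{4} \frac{1}{\frac{18916}{39}} \left(- \frac{26324}{39}\right) = -115742 - \frac{3}{4} \cdot \frac{39}{18916} \left(- \frac{26324}{39}\right) = -115742 - - \frac{19743}{18916} = -115742 + \frac{19743}{18916} = - \frac{2189355929}{18916}$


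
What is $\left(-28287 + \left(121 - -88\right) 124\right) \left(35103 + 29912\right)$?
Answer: $-154150565$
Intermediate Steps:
$\left(-28287 + \left(121 - -88\right) 124\right) \left(35103 + 29912\right) = \left(-28287 + \left(121 + 88\right) 124\right) 65015 = \left(-28287 + 209 \cdot 124\right) 65015 = \left(-28287 + 25916\right) 65015 = \left(-2371\right) 65015 = -154150565$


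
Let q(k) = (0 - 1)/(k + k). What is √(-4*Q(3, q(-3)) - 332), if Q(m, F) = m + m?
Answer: 2*I*√89 ≈ 18.868*I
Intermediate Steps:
q(k) = -1/(2*k)
Q(m, F) = 2*m
√(-4*Q(3, q(-3)) - 332) = √(-8*3 - 332) = √(-4*6 - 332) = √(-24 - 332) = √(-356) = 2*I*√89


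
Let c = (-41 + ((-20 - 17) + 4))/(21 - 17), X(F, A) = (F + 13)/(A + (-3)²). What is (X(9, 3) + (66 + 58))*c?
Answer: -27935/12 ≈ -2327.9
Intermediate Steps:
X(F, A) = (13 + F)/(9 + A) (X(F, A) = (13 + F)/(A + 9) = (13 + F)/(9 + A))
c = -37/2 (c = (-41 + (-37 + 4))/4 = (-41 - 33)*(¼) = -74*¼ = -37/2 ≈ -18.500)
(X(9, 3) + (66 + 58))*c = ((13 + 9)/(9 + 3) + (66 + 58))*(-37/2) = (22/12 + 124)*(-37/2) = ((1/12)*22 + 124)*(-37/2) = (11/6 + 124)*(-37/2) = (755/6)*(-37/2) = -27935/12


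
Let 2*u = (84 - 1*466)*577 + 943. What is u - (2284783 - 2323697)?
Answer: -141643/2 ≈ -70822.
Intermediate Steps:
u = -219471/2 (u = ((84 - 1*466)*577 + 943)/2 = ((84 - 466)*577 + 943)/2 = (-382*577 + 943)/2 = (-220414 + 943)/2 = (½)*(-219471) = -219471/2 ≈ -1.0974e+5)
u - (2284783 - 2323697) = -219471/2 - (2284783 - 2323697) = -219471/2 - 1*(-38914) = -219471/2 + 38914 = -141643/2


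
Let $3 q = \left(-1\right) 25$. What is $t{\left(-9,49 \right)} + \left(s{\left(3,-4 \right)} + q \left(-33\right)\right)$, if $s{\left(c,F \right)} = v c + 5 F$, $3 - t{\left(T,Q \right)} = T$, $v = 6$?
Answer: $285$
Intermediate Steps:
$t{\left(T,Q \right)} = 3 - T$
$s{\left(c,F \right)} = 5 F + 6 c$ ($s{\left(c,F \right)} = 6 c + 5 F = 5 F + 6 c$)
$q = - \frac{25}{3}$ ($q = \frac{\left(-1\right) 25}{3} = \frac{1}{3} \left(-25\right) = - \frac{25}{3} \approx -8.3333$)
$t{\left(-9,49 \right)} + \left(s{\left(3,-4 \right)} + q \left(-33\right)\right) = \left(3 - -9\right) + \left(\left(5 \left(-4\right) + 6 \cdot 3\right) - -275\right) = \left(3 + 9\right) + \left(\left(-20 + 18\right) + 275\right) = 12 + \left(-2 + 275\right) = 12 + 273 = 285$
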